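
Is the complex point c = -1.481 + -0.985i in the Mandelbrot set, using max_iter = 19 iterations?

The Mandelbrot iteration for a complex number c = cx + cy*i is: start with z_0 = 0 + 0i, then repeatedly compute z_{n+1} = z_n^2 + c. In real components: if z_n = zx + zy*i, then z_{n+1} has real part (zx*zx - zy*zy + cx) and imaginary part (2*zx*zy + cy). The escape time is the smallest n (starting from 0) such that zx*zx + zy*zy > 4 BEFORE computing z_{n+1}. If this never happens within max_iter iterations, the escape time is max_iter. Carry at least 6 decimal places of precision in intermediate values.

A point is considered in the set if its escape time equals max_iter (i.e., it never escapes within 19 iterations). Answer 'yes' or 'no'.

z_0 = 0 + 0i, c = -1.4810 + -0.9850i
Iter 1: z = -1.4810 + -0.9850i, |z|^2 = 3.1636
Iter 2: z = -0.2579 + 1.9326i, |z|^2 = 3.8013
Iter 3: z = -5.1493 + -1.9817i, |z|^2 = 30.4427
Escaped at iteration 3

Answer: no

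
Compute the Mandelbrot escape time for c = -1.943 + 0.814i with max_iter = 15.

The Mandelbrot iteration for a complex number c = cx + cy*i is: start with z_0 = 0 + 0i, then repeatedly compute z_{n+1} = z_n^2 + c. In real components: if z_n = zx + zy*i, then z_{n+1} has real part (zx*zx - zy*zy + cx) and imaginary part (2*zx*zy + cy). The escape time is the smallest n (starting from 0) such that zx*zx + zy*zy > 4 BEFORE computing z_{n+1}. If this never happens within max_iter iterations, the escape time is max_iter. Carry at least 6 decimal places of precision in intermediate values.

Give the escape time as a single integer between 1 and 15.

Answer: 1

Derivation:
z_0 = 0 + 0i, c = -1.9430 + 0.8140i
Iter 1: z = -1.9430 + 0.8140i, |z|^2 = 4.4378
Escaped at iteration 1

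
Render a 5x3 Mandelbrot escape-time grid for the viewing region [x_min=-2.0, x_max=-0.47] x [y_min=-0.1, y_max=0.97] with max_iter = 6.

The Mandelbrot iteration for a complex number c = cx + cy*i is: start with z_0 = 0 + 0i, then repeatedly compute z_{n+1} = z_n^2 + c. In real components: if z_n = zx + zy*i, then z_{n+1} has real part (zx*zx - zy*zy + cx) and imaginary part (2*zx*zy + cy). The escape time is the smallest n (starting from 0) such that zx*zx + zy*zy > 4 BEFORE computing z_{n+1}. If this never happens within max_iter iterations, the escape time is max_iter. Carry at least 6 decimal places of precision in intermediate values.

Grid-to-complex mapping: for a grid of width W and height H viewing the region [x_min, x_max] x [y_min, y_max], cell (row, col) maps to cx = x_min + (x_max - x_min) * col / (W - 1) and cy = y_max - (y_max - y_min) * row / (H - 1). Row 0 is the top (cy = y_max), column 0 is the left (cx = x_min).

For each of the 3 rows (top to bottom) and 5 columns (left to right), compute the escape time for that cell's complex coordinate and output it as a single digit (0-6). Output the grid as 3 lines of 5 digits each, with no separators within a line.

Answer: 12334
13666
16666

Derivation:
(row=0, col=0): c = -2.0000 + 0.9700i → escape time 1
(row=0, col=1): c = -1.6175 + 0.9700i → escape time 2
(row=0, col=2): c = -1.2350 + 0.9700i → escape time 3
(row=0, col=3): c = -0.8525 + 0.9700i → escape time 3
(row=0, col=4): c = -0.4700 + 0.9700i → escape time 4
(row=1, col=0): c = -2.0000 + 0.4350i → escape time 1
(row=1, col=1): c = -1.6175 + 0.4350i → escape time 3
(row=1, col=2): c = -1.2350 + 0.4350i → escape time 6
(row=1, col=3): c = -0.8525 + 0.4350i → escape time 6
(row=1, col=4): c = -0.4700 + 0.4350i → escape time 6
(row=2, col=0): c = -2.0000 + -0.1000i → escape time 1
(row=2, col=1): c = -1.6175 + -0.1000i → escape time 6
(row=2, col=2): c = -1.2350 + -0.1000i → escape time 6
(row=2, col=3): c = -0.8525 + -0.1000i → escape time 6
(row=2, col=4): c = -0.4700 + -0.1000i → escape time 6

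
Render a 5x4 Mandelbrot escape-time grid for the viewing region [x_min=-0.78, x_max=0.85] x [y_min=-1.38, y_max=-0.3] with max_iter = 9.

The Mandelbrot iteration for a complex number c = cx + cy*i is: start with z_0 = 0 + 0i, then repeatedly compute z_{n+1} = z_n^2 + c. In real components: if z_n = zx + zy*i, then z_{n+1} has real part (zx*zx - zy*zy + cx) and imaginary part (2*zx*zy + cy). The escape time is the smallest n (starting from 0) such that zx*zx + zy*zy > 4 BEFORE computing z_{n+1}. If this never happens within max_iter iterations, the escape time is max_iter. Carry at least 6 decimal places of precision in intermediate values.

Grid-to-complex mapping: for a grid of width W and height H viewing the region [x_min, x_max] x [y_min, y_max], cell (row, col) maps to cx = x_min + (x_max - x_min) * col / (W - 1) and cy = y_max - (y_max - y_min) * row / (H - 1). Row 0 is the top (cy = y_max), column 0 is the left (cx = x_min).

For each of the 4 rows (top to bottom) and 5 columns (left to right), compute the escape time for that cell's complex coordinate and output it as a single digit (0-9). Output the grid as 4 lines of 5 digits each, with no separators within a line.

(row=0, col=0): c = -0.7800 + -0.3000i → escape time 9
(row=0, col=1): c = -0.3725 + -0.3000i → escape time 9
(row=0, col=2): c = 0.0350 + -0.3000i → escape time 9
(row=0, col=3): c = 0.4425 + -0.3000i → escape time 8
(row=0, col=4): c = 0.8500 + -0.3000i → escape time 3
(row=1, col=0): c = -0.7800 + -0.6600i → escape time 5
(row=1, col=1): c = -0.3725 + -0.6600i → escape time 9
(row=1, col=2): c = 0.0350 + -0.6600i → escape time 9
(row=1, col=3): c = 0.4425 + -0.6600i → escape time 5
(row=1, col=4): c = 0.8500 + -0.6600i → escape time 2
(row=2, col=0): c = -0.7800 + -1.0200i → escape time 3
(row=2, col=1): c = -0.3725 + -1.0200i → escape time 4
(row=2, col=2): c = 0.0350 + -1.0200i → escape time 5
(row=2, col=3): c = 0.4425 + -1.0200i → escape time 3
(row=2, col=4): c = 0.8500 + -1.0200i → escape time 2
(row=3, col=0): c = -0.7800 + -1.3800i → escape time 2
(row=3, col=1): c = -0.3725 + -1.3800i → escape time 2
(row=3, col=2): c = 0.0350 + -1.3800i → escape time 2
(row=3, col=3): c = 0.4425 + -1.3800i → escape time 2
(row=3, col=4): c = 0.8500 + -1.3800i → escape time 2

Answer: 99983
59952
34532
22222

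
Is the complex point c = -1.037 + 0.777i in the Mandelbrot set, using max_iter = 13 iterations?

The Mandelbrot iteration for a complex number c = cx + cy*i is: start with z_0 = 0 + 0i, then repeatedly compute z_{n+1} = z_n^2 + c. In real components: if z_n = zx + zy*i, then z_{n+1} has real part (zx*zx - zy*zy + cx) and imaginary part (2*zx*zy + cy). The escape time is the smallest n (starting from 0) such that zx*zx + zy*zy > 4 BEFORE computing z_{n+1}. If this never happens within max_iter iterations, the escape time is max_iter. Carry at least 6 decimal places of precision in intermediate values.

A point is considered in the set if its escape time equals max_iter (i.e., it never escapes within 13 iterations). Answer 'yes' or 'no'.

Answer: no

Derivation:
z_0 = 0 + 0i, c = -1.0370 + 0.7770i
Iter 1: z = -1.0370 + 0.7770i, |z|^2 = 1.6791
Iter 2: z = -0.5654 + -0.8345i, |z|^2 = 1.0160
Iter 3: z = -1.4138 + 1.7206i, |z|^2 = 4.9591
Escaped at iteration 3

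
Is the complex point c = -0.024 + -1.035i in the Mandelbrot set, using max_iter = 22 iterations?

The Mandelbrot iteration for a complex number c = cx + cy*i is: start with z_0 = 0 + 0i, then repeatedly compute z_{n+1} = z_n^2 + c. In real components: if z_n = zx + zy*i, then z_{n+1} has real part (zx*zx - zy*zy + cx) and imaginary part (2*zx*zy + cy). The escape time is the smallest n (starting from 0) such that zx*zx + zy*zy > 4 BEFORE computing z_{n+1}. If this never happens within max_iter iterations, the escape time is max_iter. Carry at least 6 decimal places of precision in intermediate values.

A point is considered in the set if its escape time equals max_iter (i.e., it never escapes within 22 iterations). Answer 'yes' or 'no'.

z_0 = 0 + 0i, c = -0.0240 + -1.0350i
Iter 1: z = -0.0240 + -1.0350i, |z|^2 = 1.0718
Iter 2: z = -1.0946 + -0.9853i, |z|^2 = 2.1691
Iter 3: z = 0.2034 + 1.1222i, |z|^2 = 1.3006
Iter 4: z = -1.2419 + -0.5785i, |z|^2 = 1.8769
Iter 5: z = 1.1836 + 0.4019i, |z|^2 = 1.5623
Iter 6: z = 1.2154 + -0.0838i, |z|^2 = 1.4841
Iter 7: z = 1.4461 + -1.2386i, |z|^2 = 3.6253
Iter 8: z = 0.5330 + -4.6172i, |z|^2 = 21.6029
Escaped at iteration 8

Answer: no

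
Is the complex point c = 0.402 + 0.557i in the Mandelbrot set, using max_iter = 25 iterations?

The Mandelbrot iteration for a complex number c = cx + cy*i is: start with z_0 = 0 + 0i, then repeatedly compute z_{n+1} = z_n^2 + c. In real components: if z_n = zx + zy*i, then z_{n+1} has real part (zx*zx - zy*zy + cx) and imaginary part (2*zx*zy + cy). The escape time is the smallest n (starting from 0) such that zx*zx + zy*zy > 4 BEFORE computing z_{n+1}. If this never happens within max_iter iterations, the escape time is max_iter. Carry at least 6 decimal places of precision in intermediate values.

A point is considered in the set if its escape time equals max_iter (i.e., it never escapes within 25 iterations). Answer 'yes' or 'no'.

z_0 = 0 + 0i, c = 0.4020 + 0.5570i
Iter 1: z = 0.4020 + 0.5570i, |z|^2 = 0.4719
Iter 2: z = 0.2534 + 1.0048i, |z|^2 = 1.0739
Iter 3: z = -0.5435 + 1.0662i, |z|^2 = 1.4321
Iter 4: z = -0.4393 + -0.6019i, |z|^2 = 0.5553
Iter 5: z = 0.2327 + 1.0858i, |z|^2 = 1.2332
Iter 6: z = -0.7229 + 1.0624i, |z|^2 = 1.6512
Iter 7: z = -0.2041 + -0.9789i, |z|^2 = 1.0000
Iter 8: z = -0.5146 + 0.9566i, |z|^2 = 1.1800
Iter 9: z = -0.2483 + -0.4277i, |z|^2 = 0.2445
Iter 10: z = 0.2807 + 0.7694i, |z|^2 = 0.6707
Iter 11: z = -0.1111 + 0.9890i, |z|^2 = 0.9904
Iter 12: z = -0.5638 + 0.3373i, |z|^2 = 0.4316
Iter 13: z = 0.6061 + 0.1767i, |z|^2 = 0.3985
Iter 14: z = 0.7381 + 0.7712i, |z|^2 = 1.1395
Iter 15: z = 0.3520 + 1.6954i, |z|^2 = 2.9984
Iter 16: z = -2.3486 + 1.7507i, |z|^2 = 8.5808
Escaped at iteration 16

Answer: no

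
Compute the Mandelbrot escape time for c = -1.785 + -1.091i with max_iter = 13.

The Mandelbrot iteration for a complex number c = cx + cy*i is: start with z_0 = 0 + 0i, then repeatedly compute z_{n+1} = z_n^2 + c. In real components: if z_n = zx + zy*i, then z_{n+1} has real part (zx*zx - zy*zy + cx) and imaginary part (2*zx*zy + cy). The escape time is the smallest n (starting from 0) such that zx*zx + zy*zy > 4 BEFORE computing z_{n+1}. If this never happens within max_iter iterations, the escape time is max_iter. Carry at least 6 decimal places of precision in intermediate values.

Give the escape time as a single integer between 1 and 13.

z_0 = 0 + 0i, c = -1.7850 + -1.0910i
Iter 1: z = -1.7850 + -1.0910i, |z|^2 = 4.3765
Escaped at iteration 1

Answer: 1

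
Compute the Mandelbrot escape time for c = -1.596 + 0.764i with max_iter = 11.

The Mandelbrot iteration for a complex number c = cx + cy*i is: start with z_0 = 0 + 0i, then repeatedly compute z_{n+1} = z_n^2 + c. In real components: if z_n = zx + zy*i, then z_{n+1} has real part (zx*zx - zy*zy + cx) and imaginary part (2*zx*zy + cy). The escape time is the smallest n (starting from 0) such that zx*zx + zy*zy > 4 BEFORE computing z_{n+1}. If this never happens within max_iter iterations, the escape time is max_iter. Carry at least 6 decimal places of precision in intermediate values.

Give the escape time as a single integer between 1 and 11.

Answer: 3

Derivation:
z_0 = 0 + 0i, c = -1.5960 + 0.7640i
Iter 1: z = -1.5960 + 0.7640i, |z|^2 = 3.1309
Iter 2: z = 0.3675 + -1.6747i, |z|^2 = 2.9397
Iter 3: z = -4.2655 + -0.4670i, |z|^2 = 18.4126
Escaped at iteration 3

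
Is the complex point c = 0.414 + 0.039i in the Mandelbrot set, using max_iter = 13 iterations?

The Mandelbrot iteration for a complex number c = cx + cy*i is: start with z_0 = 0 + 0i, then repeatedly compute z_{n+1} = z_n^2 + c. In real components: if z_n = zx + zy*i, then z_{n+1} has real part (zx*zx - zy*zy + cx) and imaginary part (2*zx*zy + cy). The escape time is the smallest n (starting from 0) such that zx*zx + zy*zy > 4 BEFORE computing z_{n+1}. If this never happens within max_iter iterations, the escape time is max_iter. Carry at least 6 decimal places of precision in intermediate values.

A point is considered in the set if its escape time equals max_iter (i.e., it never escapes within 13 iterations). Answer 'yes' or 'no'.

Answer: no

Derivation:
z_0 = 0 + 0i, c = 0.4140 + 0.0390i
Iter 1: z = 0.4140 + 0.0390i, |z|^2 = 0.1729
Iter 2: z = 0.5839 + 0.0713i, |z|^2 = 0.3460
Iter 3: z = 0.7498 + 0.1223i, |z|^2 = 0.5772
Iter 4: z = 0.9613 + 0.2223i, |z|^2 = 0.9735
Iter 5: z = 1.2887 + 0.4665i, |z|^2 = 1.8782
Iter 6: z = 1.8571 + 1.2412i, |z|^2 = 4.9893
Escaped at iteration 6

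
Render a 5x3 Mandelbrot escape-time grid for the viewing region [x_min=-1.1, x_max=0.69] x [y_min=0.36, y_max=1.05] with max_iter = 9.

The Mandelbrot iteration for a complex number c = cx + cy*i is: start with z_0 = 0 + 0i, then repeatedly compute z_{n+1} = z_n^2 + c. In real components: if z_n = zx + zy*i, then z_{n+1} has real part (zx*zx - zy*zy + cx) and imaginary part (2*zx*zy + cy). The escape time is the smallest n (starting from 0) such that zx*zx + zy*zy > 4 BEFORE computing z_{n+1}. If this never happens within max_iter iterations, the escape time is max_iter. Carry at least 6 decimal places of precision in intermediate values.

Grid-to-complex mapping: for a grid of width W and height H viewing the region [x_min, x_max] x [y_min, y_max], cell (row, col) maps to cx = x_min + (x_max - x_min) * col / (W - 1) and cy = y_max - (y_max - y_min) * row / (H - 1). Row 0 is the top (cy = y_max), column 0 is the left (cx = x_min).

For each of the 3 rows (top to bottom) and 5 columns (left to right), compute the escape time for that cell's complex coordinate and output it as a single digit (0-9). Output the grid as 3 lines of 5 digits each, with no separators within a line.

(row=0, col=0): c = -1.1000 + 1.0500i → escape time 3
(row=0, col=1): c = -0.6525 + 1.0500i → escape time 3
(row=0, col=2): c = -0.2050 + 1.0500i → escape time 7
(row=0, col=3): c = 0.2425 + 1.0500i → escape time 3
(row=0, col=4): c = 0.6900 + 1.0500i → escape time 2
(row=1, col=0): c = -1.1000 + 0.7050i → escape time 3
(row=1, col=1): c = -0.6525 + 0.7050i → escape time 5
(row=1, col=2): c = -0.2050 + 0.7050i → escape time 9
(row=1, col=3): c = 0.2425 + 0.7050i → escape time 6
(row=1, col=4): c = 0.6900 + 0.7050i → escape time 3
(row=2, col=0): c = -1.1000 + 0.3600i → escape time 8
(row=2, col=1): c = -0.6525 + 0.3600i → escape time 9
(row=2, col=2): c = -0.2050 + 0.3600i → escape time 9
(row=2, col=3): c = 0.2425 + 0.3600i → escape time 9
(row=2, col=4): c = 0.6900 + 0.3600i → escape time 3

Answer: 33732
35963
89993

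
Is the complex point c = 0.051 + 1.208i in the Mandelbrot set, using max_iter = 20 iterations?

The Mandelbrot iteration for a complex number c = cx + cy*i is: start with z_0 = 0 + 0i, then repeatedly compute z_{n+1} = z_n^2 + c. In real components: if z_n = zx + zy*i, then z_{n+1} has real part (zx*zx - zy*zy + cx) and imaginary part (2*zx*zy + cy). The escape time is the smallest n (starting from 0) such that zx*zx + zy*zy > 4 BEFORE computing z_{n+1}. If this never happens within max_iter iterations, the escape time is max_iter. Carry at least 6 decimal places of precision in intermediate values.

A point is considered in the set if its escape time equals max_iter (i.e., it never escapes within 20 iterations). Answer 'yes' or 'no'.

z_0 = 0 + 0i, c = 0.0510 + 1.2080i
Iter 1: z = 0.0510 + 1.2080i, |z|^2 = 1.4619
Iter 2: z = -1.4057 + 1.3312i, |z|^2 = 3.7480
Iter 3: z = 0.2548 + -2.5345i, |z|^2 = 6.4885
Escaped at iteration 3

Answer: no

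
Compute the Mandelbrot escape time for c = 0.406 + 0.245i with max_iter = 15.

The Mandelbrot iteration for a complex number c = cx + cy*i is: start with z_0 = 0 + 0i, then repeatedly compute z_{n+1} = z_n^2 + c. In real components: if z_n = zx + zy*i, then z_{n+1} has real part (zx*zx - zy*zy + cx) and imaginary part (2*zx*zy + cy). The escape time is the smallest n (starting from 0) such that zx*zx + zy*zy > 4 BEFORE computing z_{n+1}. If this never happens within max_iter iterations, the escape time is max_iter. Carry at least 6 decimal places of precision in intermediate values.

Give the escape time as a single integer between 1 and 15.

z_0 = 0 + 0i, c = 0.4060 + 0.2450i
Iter 1: z = 0.4060 + 0.2450i, |z|^2 = 0.2249
Iter 2: z = 0.5108 + 0.4439i, |z|^2 = 0.4580
Iter 3: z = 0.4698 + 0.6985i, |z|^2 = 0.7087
Iter 4: z = 0.1388 + 0.9014i, |z|^2 = 0.8318
Iter 5: z = -0.3873 + 0.4952i, |z|^2 = 0.3952
Iter 6: z = 0.3107 + -0.1386i, |z|^2 = 0.1158
Iter 7: z = 0.4834 + 0.1589i, |z|^2 = 0.2589
Iter 8: z = 0.6144 + 0.3986i, |z|^2 = 0.5363
Iter 9: z = 0.6246 + 0.7348i, |z|^2 = 0.9300
Iter 10: z = 0.2562 + 1.1629i, |z|^2 = 1.4179
Iter 11: z = -0.8806 + 0.8409i, |z|^2 = 1.4827
Iter 12: z = 0.4743 + -1.2361i, |z|^2 = 1.7529
Iter 13: z = -0.8969 + -0.9276i, |z|^2 = 1.6649
Iter 14: z = 0.3499 + 1.9090i, |z|^2 = 3.7666

Answer: 15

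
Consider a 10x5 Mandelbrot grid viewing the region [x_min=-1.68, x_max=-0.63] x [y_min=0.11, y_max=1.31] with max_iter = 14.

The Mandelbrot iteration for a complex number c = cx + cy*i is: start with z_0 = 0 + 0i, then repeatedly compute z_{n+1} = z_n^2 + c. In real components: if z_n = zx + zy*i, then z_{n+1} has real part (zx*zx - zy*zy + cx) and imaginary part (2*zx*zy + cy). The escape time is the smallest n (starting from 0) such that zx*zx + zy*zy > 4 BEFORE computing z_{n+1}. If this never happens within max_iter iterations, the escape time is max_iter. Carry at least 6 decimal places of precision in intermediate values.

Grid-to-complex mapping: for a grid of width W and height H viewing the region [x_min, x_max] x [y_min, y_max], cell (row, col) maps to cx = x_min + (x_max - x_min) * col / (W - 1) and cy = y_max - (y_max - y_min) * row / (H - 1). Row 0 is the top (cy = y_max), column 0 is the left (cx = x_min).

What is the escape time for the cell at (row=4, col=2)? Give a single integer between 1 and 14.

z_0 = 0 + 0i, c = -1.4467 + 0.1100i
Iter 1: z = -1.4467 + 0.1100i, |z|^2 = 2.1049
Iter 2: z = 0.6341 + -0.2083i, |z|^2 = 0.4454
Iter 3: z = -1.0880 + -0.1541i, |z|^2 = 1.2075
Iter 4: z = -0.2867 + 0.4453i, |z|^2 = 0.2805
Iter 5: z = -1.5628 + -0.1454i, |z|^2 = 2.4635
Iter 6: z = 0.9746 + 0.5644i, |z|^2 = 1.2683
Iter 7: z = -0.8154 + 1.2100i, |z|^2 = 2.1290
Iter 8: z = -2.2459 + -1.8632i, |z|^2 = 8.5157
Escaped at iteration 8

Answer: 8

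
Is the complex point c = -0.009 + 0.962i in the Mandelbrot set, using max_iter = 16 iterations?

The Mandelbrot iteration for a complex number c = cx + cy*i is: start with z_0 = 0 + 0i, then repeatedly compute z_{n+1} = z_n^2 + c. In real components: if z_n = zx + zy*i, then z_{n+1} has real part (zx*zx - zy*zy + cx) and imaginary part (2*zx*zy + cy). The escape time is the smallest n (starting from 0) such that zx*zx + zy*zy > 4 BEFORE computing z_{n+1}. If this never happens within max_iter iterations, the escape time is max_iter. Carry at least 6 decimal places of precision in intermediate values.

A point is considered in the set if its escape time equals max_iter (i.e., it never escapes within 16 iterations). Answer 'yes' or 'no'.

Answer: no

Derivation:
z_0 = 0 + 0i, c = -0.0090 + 0.9620i
Iter 1: z = -0.0090 + 0.9620i, |z|^2 = 0.9255
Iter 2: z = -0.9344 + 0.9447i, |z|^2 = 1.7655
Iter 3: z = -0.0284 + -0.8034i, |z|^2 = 0.6462
Iter 4: z = -0.6536 + 1.0076i, |z|^2 = 1.4425
Iter 5: z = -0.5971 + -0.3551i, |z|^2 = 0.4827
Iter 6: z = 0.2215 + 1.3861i, |z|^2 = 1.9703
Iter 7: z = -1.8812 + 1.5760i, |z|^2 = 6.0227
Escaped at iteration 7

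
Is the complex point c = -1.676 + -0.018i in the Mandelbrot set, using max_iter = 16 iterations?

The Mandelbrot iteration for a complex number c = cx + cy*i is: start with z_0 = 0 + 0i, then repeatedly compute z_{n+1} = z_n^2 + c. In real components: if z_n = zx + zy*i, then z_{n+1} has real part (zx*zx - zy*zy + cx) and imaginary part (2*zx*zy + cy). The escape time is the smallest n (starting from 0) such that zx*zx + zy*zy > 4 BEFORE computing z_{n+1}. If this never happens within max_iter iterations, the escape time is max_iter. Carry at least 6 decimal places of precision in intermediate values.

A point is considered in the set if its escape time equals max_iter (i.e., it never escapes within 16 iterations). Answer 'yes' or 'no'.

Answer: no

Derivation:
z_0 = 0 + 0i, c = -1.6760 + -0.0180i
Iter 1: z = -1.6760 + -0.0180i, |z|^2 = 2.8093
Iter 2: z = 1.1327 + 0.0423i, |z|^2 = 1.2847
Iter 3: z = -0.3949 + 0.0779i, |z|^2 = 0.1620
Iter 4: z = -1.5261 + -0.0795i, |z|^2 = 2.3354
Iter 5: z = 0.6467 + 0.2247i, |z|^2 = 0.4688
Iter 6: z = -1.3082 + 0.2727i, |z|^2 = 1.7858
Iter 7: z = -0.0389 + -0.7315i, |z|^2 = 0.5366
Iter 8: z = -2.2096 + 0.0389i, |z|^2 = 4.8837
Escaped at iteration 8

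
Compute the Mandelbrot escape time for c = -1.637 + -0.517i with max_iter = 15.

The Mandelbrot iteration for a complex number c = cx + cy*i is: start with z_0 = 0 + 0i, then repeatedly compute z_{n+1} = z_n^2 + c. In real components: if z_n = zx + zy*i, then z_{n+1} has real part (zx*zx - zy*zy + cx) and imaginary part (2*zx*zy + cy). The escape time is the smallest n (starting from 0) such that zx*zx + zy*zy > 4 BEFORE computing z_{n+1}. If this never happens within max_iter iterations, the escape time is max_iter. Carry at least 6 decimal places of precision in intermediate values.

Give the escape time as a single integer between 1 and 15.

Answer: 3

Derivation:
z_0 = 0 + 0i, c = -1.6370 + -0.5170i
Iter 1: z = -1.6370 + -0.5170i, |z|^2 = 2.9471
Iter 2: z = 0.7755 + 1.1757i, |z|^2 = 1.9835
Iter 3: z = -2.4178 + 1.3064i, |z|^2 = 7.5524
Escaped at iteration 3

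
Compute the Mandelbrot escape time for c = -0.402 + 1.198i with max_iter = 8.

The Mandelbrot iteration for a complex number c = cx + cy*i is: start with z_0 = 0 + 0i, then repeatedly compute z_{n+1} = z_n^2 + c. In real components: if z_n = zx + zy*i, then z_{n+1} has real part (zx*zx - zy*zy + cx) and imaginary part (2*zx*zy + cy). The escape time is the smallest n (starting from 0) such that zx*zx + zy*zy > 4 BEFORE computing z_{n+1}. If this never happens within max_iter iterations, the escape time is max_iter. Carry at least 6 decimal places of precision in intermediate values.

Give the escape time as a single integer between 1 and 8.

Answer: 3

Derivation:
z_0 = 0 + 0i, c = -0.4020 + 1.1980i
Iter 1: z = -0.4020 + 1.1980i, |z|^2 = 1.5968
Iter 2: z = -1.6756 + 0.2348i, |z|^2 = 2.8628
Iter 3: z = 2.3505 + 0.4111i, |z|^2 = 5.6939
Escaped at iteration 3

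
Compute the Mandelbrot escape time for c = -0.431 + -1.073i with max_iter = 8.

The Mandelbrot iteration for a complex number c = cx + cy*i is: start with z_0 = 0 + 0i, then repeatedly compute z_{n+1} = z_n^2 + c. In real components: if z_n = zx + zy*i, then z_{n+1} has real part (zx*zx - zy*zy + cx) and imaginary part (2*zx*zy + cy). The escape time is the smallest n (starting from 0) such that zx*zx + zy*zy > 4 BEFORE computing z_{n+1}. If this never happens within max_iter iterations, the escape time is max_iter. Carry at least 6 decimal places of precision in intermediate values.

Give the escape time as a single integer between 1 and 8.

Answer: 4

Derivation:
z_0 = 0 + 0i, c = -0.4310 + -1.0730i
Iter 1: z = -0.4310 + -1.0730i, |z|^2 = 1.3371
Iter 2: z = -1.3966 + -0.1481i, |z|^2 = 1.9723
Iter 3: z = 1.4975 + -0.6594i, |z|^2 = 2.6773
Iter 4: z = 1.3766 + -3.0479i, |z|^2 = 11.1848
Escaped at iteration 4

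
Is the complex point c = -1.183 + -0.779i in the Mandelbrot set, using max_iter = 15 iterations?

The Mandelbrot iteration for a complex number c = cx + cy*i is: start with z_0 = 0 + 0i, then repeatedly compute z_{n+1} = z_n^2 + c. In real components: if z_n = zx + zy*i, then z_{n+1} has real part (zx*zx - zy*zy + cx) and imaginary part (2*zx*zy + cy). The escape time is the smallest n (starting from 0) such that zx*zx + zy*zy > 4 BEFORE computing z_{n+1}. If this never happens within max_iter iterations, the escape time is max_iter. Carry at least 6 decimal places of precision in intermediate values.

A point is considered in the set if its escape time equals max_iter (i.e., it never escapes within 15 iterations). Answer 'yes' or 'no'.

z_0 = 0 + 0i, c = -1.1830 + -0.7790i
Iter 1: z = -1.1830 + -0.7790i, |z|^2 = 2.0063
Iter 2: z = -0.3904 + 1.0641i, |z|^2 = 1.2847
Iter 3: z = -2.1630 + -1.6098i, |z|^2 = 7.2697
Escaped at iteration 3

Answer: no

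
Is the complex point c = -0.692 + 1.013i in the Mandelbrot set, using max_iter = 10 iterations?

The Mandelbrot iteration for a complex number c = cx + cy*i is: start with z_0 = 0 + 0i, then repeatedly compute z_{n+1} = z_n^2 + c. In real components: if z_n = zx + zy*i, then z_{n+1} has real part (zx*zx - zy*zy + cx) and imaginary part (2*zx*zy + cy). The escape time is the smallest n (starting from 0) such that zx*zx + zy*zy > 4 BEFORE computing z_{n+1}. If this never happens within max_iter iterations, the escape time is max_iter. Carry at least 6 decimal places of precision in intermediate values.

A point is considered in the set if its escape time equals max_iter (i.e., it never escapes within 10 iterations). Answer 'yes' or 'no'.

z_0 = 0 + 0i, c = -0.6920 + 1.0130i
Iter 1: z = -0.6920 + 1.0130i, |z|^2 = 1.5050
Iter 2: z = -1.2393 + -0.3890i, |z|^2 = 1.6872
Iter 3: z = 0.6926 + 1.9772i, |z|^2 = 4.3888
Escaped at iteration 3

Answer: no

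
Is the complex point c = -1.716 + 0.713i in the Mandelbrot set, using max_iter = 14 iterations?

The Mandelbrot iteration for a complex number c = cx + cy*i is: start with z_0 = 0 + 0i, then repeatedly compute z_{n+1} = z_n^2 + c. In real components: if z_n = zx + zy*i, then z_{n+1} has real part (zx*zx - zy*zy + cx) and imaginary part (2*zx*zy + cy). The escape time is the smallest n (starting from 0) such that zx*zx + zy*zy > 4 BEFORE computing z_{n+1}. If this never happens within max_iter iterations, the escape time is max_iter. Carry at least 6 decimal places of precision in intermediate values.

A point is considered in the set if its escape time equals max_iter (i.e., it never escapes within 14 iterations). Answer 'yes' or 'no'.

Answer: no

Derivation:
z_0 = 0 + 0i, c = -1.7160 + 0.7130i
Iter 1: z = -1.7160 + 0.7130i, |z|^2 = 3.4530
Iter 2: z = 0.7203 + -1.7340i, |z|^2 = 3.5256
Iter 3: z = -4.2040 + -1.7850i, |z|^2 = 20.8597
Escaped at iteration 3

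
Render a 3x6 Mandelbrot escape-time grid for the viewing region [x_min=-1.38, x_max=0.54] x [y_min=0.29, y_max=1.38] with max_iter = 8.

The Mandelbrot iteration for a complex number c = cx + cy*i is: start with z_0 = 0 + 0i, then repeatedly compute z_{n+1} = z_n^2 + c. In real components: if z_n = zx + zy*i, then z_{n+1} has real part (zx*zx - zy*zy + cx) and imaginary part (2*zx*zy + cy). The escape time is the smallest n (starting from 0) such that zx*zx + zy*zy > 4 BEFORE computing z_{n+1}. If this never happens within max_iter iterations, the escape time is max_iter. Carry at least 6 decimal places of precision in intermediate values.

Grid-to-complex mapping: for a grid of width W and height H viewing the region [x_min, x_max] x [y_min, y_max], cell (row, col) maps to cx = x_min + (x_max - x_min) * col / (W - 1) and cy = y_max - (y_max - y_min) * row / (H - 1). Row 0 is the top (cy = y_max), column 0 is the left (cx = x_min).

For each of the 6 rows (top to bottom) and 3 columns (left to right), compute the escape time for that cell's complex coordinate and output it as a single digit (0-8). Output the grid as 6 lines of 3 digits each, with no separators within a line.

(row=0, col=0): c = -1.3800 + 1.3800i → escape time 2
(row=0, col=1): c = -0.4200 + 1.3800i → escape time 2
(row=0, col=2): c = 0.5400 + 1.3800i → escape time 2
(row=1, col=0): c = -1.3800 + 1.1620i → escape time 2
(row=1, col=1): c = -0.4200 + 1.1620i → escape time 3
(row=1, col=2): c = 0.5400 + 1.1620i → escape time 2
(row=2, col=0): c = -1.3800 + 0.9440i → escape time 3
(row=2, col=1): c = -0.4200 + 0.9440i → escape time 5
(row=2, col=2): c = 0.5400 + 0.9440i → escape time 3
(row=3, col=0): c = -1.3800 + 0.7260i → escape time 3
(row=3, col=1): c = -0.4200 + 0.7260i → escape time 7
(row=3, col=2): c = 0.5400 + 0.7260i → escape time 3
(row=4, col=0): c = -1.3800 + 0.5080i → escape time 3
(row=4, col=1): c = -0.4200 + 0.5080i → escape time 8
(row=4, col=2): c = 0.5400 + 0.5080i → escape time 4
(row=5, col=0): c = -1.3800 + 0.2900i → escape time 6
(row=5, col=1): c = -0.4200 + 0.2900i → escape time 8
(row=5, col=2): c = 0.5400 + 0.2900i → escape time 4

Answer: 222
232
353
373
384
684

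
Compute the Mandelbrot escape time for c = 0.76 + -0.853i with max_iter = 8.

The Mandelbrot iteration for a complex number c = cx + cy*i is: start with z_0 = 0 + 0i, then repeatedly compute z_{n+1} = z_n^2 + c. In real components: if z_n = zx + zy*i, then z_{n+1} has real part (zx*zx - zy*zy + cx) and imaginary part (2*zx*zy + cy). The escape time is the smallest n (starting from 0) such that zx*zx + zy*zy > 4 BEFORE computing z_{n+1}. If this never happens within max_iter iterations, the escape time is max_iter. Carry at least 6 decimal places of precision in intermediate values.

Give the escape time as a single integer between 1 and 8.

Answer: 2

Derivation:
z_0 = 0 + 0i, c = 0.7600 + -0.8530i
Iter 1: z = 0.7600 + -0.8530i, |z|^2 = 1.3052
Iter 2: z = 0.6100 + -2.1496i, |z|^2 = 4.9927
Escaped at iteration 2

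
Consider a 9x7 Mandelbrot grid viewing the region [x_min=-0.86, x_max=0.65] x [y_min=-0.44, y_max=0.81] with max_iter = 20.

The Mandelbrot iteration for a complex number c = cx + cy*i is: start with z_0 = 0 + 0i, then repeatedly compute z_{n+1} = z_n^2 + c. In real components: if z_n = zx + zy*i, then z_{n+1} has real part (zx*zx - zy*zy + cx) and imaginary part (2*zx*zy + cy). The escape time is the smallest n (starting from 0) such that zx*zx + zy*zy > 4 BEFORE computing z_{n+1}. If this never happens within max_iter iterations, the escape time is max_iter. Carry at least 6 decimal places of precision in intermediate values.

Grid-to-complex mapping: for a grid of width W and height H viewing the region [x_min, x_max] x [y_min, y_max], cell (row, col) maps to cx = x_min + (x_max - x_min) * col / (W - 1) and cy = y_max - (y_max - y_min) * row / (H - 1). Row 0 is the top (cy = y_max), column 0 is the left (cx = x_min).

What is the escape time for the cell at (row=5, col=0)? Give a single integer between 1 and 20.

z_0 = 0 + 0i, c = -0.8600 + -0.2317i
Iter 1: z = -0.8600 + -0.2317i, |z|^2 = 0.7933
Iter 2: z = -0.1741 + 0.1668i, |z|^2 = 0.0581
Iter 3: z = -0.8575 + -0.2897i, |z|^2 = 0.8193
Iter 4: z = -0.2086 + 0.2652i, |z|^2 = 0.1139
Iter 5: z = -0.8868 + -0.3423i, |z|^2 = 0.9037
Iter 6: z = -0.1907 + 0.3755i, |z|^2 = 0.1774
Iter 7: z = -0.9646 + -0.3749i, |z|^2 = 1.0711
Iter 8: z = -0.0700 + 0.4916i, |z|^2 = 0.2466
Iter 9: z = -1.0968 + -0.3005i, |z|^2 = 1.2932
Iter 10: z = 0.2526 + 0.4275i, |z|^2 = 0.2466
Iter 11: z = -0.9789 + -0.0157i, |z|^2 = 0.9586
Iter 12: z = 0.0981 + -0.2010i, |z|^2 = 0.0500
Iter 13: z = -0.8908 + -0.2711i, |z|^2 = 0.8669
Iter 14: z = -0.1400 + 0.2513i, |z|^2 = 0.0827
Iter 15: z = -0.9035 + -0.3020i, |z|^2 = 0.9076
Iter 16: z = -0.1349 + 0.3141i, |z|^2 = 0.1169
Iter 17: z = -0.9405 + -0.3164i, |z|^2 = 0.9846
Iter 18: z = -0.0756 + 0.3635i, |z|^2 = 0.1378
Iter 19: z = -0.9864 + -0.2866i, |z|^2 = 1.0551

Answer: 20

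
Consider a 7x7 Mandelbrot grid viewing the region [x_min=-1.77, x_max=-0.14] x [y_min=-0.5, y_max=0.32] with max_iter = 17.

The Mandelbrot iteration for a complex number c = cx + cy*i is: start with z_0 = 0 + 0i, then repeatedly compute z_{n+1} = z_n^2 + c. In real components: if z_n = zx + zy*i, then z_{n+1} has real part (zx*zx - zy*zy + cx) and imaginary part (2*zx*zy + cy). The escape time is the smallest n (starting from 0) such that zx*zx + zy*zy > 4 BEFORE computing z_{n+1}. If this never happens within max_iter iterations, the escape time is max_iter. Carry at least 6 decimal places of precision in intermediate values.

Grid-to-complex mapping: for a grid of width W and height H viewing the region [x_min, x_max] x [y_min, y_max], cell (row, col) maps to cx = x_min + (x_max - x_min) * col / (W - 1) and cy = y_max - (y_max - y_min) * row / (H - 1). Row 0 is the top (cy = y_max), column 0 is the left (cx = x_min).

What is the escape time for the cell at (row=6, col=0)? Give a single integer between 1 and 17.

Answer: 3

Derivation:
z_0 = 0 + 0i, c = -1.7700 + -0.5000i
Iter 1: z = -1.7700 + -0.5000i, |z|^2 = 3.3829
Iter 2: z = 1.1129 + 1.2700i, |z|^2 = 2.8514
Iter 3: z = -2.1444 + 2.3268i, |z|^2 = 10.0121
Escaped at iteration 3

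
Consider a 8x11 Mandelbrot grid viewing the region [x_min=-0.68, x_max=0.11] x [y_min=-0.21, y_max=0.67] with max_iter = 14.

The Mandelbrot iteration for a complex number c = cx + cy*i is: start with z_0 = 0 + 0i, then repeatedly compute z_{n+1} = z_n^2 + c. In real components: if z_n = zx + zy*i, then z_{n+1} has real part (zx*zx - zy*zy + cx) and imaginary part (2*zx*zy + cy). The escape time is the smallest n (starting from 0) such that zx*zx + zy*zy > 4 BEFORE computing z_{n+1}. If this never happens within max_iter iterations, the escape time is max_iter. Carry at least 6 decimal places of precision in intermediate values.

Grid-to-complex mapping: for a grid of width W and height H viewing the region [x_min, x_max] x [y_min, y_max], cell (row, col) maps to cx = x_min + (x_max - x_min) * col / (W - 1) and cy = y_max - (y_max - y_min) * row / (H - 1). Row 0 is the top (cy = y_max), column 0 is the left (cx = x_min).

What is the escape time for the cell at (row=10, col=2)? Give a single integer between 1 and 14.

Answer: 14

Derivation:
z_0 = 0 + 0i, c = -0.4543 + -0.2100i
Iter 1: z = -0.4543 + -0.2100i, |z|^2 = 0.2505
Iter 2: z = -0.2920 + -0.0192i, |z|^2 = 0.0856
Iter 3: z = -0.3694 + -0.1988i, |z|^2 = 0.1760
Iter 4: z = -0.3574 + -0.0631i, |z|^2 = 0.1317
Iter 5: z = -0.3306 + -0.1649i, |z|^2 = 0.1365
Iter 6: z = -0.3722 + -0.1010i, |z|^2 = 0.1487
Iter 7: z = -0.3260 + -0.1348i, |z|^2 = 0.1244
Iter 8: z = -0.3662 + -0.1221i, |z|^2 = 0.1490
Iter 9: z = -0.3351 + -0.1206i, |z|^2 = 0.1268
Iter 10: z = -0.3565 + -0.1292i, |z|^2 = 0.1438
Iter 11: z = -0.3439 + -0.1179i, |z|^2 = 0.1321
Iter 12: z = -0.3499 + -0.1289i, |z|^2 = 0.1391
Iter 13: z = -0.3485 + -0.1198i, |z|^2 = 0.1358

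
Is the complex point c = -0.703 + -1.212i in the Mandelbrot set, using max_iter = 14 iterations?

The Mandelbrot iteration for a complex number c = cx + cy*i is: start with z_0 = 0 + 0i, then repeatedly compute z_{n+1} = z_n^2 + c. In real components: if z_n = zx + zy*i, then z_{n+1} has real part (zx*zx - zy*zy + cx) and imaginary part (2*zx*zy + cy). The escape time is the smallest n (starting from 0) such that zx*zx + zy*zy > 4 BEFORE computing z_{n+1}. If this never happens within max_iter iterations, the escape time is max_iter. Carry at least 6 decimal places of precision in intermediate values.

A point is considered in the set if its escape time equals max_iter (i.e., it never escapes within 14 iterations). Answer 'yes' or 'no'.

Answer: no

Derivation:
z_0 = 0 + 0i, c = -0.7030 + -1.2120i
Iter 1: z = -0.7030 + -1.2120i, |z|^2 = 1.9632
Iter 2: z = -1.6777 + 0.4921i, |z|^2 = 3.0569
Iter 3: z = 1.8697 + -2.8631i, |z|^2 = 11.6932
Escaped at iteration 3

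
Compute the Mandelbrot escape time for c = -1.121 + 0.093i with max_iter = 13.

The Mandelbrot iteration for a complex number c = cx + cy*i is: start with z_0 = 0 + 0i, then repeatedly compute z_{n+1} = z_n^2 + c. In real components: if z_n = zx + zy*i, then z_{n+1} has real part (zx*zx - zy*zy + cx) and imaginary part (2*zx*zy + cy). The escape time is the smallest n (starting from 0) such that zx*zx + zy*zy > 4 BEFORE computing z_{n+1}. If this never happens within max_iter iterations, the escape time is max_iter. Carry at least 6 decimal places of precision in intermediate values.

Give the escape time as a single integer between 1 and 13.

z_0 = 0 + 0i, c = -1.1210 + 0.0930i
Iter 1: z = -1.1210 + 0.0930i, |z|^2 = 1.2653
Iter 2: z = 0.1270 + -0.1155i, |z|^2 = 0.0295
Iter 3: z = -1.1182 + 0.0637i, |z|^2 = 1.2545
Iter 4: z = 0.1254 + -0.0494i, |z|^2 = 0.0182
Iter 5: z = -1.1077 + 0.0806i, |z|^2 = 1.2336
Iter 6: z = 0.0996 + -0.0856i, |z|^2 = 0.0172
Iter 7: z = -1.1184 + 0.0760i, |z|^2 = 1.2566
Iter 8: z = 0.1241 + -0.0769i, |z|^2 = 0.0213
Iter 9: z = -1.1115 + 0.0739i, |z|^2 = 1.2409
Iter 10: z = 0.1090 + -0.0713i, |z|^2 = 0.0170
Iter 11: z = -1.1142 + 0.0775i, |z|^2 = 1.2475
Iter 12: z = 0.1145 + -0.0796i, |z|^2 = 0.0194

Answer: 13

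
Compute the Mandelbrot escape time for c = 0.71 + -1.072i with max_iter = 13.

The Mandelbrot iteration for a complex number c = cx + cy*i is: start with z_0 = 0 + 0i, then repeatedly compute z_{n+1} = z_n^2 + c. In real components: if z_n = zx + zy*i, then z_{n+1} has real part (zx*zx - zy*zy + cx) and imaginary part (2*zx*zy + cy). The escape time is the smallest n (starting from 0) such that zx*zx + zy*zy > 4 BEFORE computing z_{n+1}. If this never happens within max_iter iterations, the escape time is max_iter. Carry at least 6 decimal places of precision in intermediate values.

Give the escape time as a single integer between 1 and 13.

z_0 = 0 + 0i, c = 0.7100 + -1.0720i
Iter 1: z = 0.7100 + -1.0720i, |z|^2 = 1.6533
Iter 2: z = 0.0649 + -2.5942i, |z|^2 = 6.7343
Escaped at iteration 2

Answer: 2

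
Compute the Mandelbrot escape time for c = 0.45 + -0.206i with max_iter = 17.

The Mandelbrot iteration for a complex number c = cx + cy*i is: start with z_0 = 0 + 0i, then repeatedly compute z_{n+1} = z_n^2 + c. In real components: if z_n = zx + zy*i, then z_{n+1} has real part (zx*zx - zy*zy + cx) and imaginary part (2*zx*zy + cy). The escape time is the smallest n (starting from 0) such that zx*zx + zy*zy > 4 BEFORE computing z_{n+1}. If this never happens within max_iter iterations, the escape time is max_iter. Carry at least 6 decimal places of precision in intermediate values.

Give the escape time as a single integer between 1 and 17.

z_0 = 0 + 0i, c = 0.4500 + -0.2060i
Iter 1: z = 0.4500 + -0.2060i, |z|^2 = 0.2449
Iter 2: z = 0.6101 + -0.3914i, |z|^2 = 0.5254
Iter 3: z = 0.6690 + -0.6836i, |z|^2 = 0.9148
Iter 4: z = 0.4303 + -1.1206i, |z|^2 = 1.4408
Iter 5: z = -0.6205 + -1.1703i, |z|^2 = 1.7548
Iter 6: z = -0.5346 + 1.2465i, |z|^2 = 1.8396
Iter 7: z = -0.8180 + -1.5388i, |z|^2 = 3.0371
Iter 8: z = -1.2489 + 2.3114i, |z|^2 = 6.9025
Escaped at iteration 8

Answer: 8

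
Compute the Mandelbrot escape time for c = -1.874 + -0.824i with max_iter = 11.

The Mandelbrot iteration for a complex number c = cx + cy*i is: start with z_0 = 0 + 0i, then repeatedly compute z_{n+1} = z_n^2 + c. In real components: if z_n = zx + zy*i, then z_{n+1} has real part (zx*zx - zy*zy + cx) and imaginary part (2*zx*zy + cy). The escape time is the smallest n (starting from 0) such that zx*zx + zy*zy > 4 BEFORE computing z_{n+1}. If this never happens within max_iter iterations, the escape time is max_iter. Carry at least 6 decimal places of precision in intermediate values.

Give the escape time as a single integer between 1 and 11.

Answer: 1

Derivation:
z_0 = 0 + 0i, c = -1.8740 + -0.8240i
Iter 1: z = -1.8740 + -0.8240i, |z|^2 = 4.1909
Escaped at iteration 1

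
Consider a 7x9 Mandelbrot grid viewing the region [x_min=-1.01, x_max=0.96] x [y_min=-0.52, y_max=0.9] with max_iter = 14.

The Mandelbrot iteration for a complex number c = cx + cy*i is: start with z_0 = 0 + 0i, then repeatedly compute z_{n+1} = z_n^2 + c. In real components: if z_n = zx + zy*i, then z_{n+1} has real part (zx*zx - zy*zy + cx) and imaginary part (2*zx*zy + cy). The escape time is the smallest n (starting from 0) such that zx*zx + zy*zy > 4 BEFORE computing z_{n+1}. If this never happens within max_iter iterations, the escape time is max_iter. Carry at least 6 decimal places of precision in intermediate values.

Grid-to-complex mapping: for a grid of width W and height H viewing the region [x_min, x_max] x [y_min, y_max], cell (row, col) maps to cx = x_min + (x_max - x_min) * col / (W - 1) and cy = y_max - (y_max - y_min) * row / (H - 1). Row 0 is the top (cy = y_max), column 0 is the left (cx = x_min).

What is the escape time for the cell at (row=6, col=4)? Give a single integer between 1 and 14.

z_0 = 0 + 0i, c = 0.3033 + -0.1650i
Iter 1: z = 0.3033 + -0.1650i, |z|^2 = 0.1192
Iter 2: z = 0.3681 + -0.2651i, |z|^2 = 0.2058
Iter 3: z = 0.3686 + -0.3602i, |z|^2 = 0.2656
Iter 4: z = 0.3094 + -0.4305i, |z|^2 = 0.2811
Iter 5: z = 0.2138 + -0.4314i, |z|^2 = 0.2318
Iter 6: z = 0.1629 + -0.3494i, |z|^2 = 0.1486
Iter 7: z = 0.2078 + -0.2788i, |z|^2 = 0.1209
Iter 8: z = 0.2687 + -0.2809i, |z|^2 = 0.1511
Iter 9: z = 0.2967 + -0.3160i, |z|^2 = 0.1878
Iter 10: z = 0.2915 + -0.3525i, |z|^2 = 0.2092
Iter 11: z = 0.2641 + -0.3705i, |z|^2 = 0.2070
Iter 12: z = 0.2358 + -0.3607i, |z|^2 = 0.1857
Iter 13: z = 0.2288 + -0.3351i, |z|^2 = 0.1647

Answer: 14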